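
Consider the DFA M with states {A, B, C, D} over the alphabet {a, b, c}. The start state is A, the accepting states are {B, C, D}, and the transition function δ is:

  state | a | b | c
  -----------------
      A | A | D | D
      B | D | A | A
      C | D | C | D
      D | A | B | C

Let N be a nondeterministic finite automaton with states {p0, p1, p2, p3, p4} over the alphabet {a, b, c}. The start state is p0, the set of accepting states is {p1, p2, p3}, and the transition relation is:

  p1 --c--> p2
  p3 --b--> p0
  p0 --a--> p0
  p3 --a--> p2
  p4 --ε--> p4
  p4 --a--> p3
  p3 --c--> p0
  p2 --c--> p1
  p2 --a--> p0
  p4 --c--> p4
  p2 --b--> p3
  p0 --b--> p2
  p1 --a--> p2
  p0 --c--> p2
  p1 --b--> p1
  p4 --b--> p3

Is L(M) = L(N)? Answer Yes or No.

Yes

Exploring the product automaton M × N from the start pair (A, p0), following both machines on each input symbol, reaches 4 state pairs: (A, p0), (D, p2), (B, p3), (C, p1).
M accepts in {B, C, D} and N accepts in {p1, p2, p3}. In every reachable pair the two components are either both accepting — (D, p2), (B, p3), (C, p1) — or both non-accepting, so no string is accepted by exactly one of the machines: L(M) \ L(N) and L(N) \ L(M) are both empty.
Hence every string is accepted by M iff it is accepted by N, and the two languages coincide.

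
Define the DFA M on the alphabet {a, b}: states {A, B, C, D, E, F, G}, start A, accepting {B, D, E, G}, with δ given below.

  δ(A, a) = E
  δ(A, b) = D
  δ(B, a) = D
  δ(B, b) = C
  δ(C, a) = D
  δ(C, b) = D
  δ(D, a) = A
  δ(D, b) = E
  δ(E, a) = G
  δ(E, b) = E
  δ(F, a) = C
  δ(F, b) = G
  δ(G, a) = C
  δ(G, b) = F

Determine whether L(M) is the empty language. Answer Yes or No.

No

The string a is accepted: the run A → E ends in the accepting state E.
Since at least one string is accepted, L(M) is not empty.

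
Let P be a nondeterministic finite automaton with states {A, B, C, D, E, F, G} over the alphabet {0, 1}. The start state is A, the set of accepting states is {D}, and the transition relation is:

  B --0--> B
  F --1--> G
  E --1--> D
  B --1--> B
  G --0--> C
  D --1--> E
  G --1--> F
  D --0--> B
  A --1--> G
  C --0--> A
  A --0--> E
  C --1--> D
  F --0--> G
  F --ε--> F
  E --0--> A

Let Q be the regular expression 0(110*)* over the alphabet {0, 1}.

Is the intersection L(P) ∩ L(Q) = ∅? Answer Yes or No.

Converting the expression Q to a DFA (subset construction, then merging equivalent states) gives the minimal DFA with states {q0, q1, q2, q3, q4}, start state q0, accepting states {q1, q4} and transitions q0: 0→q1, 1→q2; q1: 0→q2, 1→q3; q2: 0→q2, 1→q2; q3: 0→q2, 1→q4; q4: 0→q4, 1→q3.
Exploring the product automaton P × Q from the start pair (A, q0), following both machines on each input symbol, reaches 17 state pairs: (A, q0), (E, q1), (G, q2), (A, q2), (D, q3), (C, q2), (F, q2), (E, q2), (B, q2), (E, q4), (D, q2), (A, q4), (G, q3), (F, q4), (G, q4), (C, q4), (F, q3).
P accepts in {D} and Q accepts in {q1, q4}; no reachable pair has both components accepting, so no string drives both machines to acceptance simultaneously and L(P) ∩ L(Q) = ∅.
So no string is accepted by both, and the intersection is empty.

Yes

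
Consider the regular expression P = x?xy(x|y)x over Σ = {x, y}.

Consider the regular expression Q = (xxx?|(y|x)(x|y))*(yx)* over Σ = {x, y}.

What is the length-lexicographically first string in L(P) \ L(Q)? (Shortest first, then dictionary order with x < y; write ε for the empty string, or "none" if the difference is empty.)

xxyxx

The string xxyxx is accepted by P but not by Q.
No shorter string lies in the difference, and xxyxx is the lexicographically first length-5 string in L(P) \ L(Q).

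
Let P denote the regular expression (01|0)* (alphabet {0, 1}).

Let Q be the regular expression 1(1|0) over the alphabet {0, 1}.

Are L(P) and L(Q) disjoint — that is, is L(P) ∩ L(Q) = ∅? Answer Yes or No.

Yes

Converting the expression P to a DFA (subset construction, then merging equivalent states) gives the minimal DFA with states {p0, p1, p2}, start state p0, accepting states {p0, p1} and transitions p0: 0→p1, 1→p2; p1: 0→p1, 1→p0; p2: 0→p2, 1→p2.
Converting the expression Q to a DFA (subset construction, then merging equivalent states) gives the minimal DFA with states {q0, q1, q2, q3}, start state q0, accepting states {q3} and transitions q0: 0→q1, 1→q2; q1: 0→q1, 1→q1; q2: 0→q3, 1→q3; q3: 0→q1, 1→q1.
Exploring the product automaton P × Q from the start pair (p0, q0), following both machines on each input symbol, reaches 6 state pairs: (p0, q0), (p1, q1), (p2, q2), (p0, q1), (p2, q3), (p2, q1).
P accepts in {p0, p1} and Q accepts in {q3}; no reachable pair has both components accepting, so no string drives both machines to acceptance simultaneously and L(P) ∩ L(Q) = ∅.
So no string is accepted by both, and the intersection is empty.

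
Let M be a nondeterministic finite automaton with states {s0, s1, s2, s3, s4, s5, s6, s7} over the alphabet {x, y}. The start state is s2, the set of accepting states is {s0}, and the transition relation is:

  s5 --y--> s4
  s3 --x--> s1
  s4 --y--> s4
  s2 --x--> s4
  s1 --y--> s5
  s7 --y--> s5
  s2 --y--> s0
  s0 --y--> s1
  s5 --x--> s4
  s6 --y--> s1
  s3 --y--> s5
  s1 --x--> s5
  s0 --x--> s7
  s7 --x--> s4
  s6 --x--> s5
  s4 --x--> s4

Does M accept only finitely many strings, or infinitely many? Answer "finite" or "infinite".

finite

The useful states (reachable from s2 and able to reach an accepting state) are {s0, s2}.
Restricted to these states the transition graph has no cycle, so every accepting path has bounded length and L is finite.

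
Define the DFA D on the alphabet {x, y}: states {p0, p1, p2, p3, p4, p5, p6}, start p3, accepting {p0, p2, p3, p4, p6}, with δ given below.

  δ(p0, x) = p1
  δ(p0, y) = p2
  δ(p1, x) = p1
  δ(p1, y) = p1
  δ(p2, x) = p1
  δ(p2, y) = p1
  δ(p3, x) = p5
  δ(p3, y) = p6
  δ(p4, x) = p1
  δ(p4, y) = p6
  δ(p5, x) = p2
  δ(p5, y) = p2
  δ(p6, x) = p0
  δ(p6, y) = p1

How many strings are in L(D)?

6

The useful subgraph on states {p0, p2, p3, p5, p6} is acyclic, so L(D) is finite; the longest accepting path visits 4 useful states, giving maximum string length 3.
Counting accepting paths from p3 by length: 1 of length 0, 1 of length 1, 3 of length 2, 1 of length 3. Total 6.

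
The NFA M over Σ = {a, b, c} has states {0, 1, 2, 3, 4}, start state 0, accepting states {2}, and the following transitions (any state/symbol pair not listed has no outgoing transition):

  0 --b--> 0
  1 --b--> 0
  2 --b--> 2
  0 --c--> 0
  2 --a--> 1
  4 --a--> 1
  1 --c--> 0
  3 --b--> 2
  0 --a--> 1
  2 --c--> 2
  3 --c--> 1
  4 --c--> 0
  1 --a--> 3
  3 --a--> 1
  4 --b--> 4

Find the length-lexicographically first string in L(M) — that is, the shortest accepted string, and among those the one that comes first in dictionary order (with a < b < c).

A breadth-first search from 0 reaches an accepting state first via the path 0 → 1 → 3 → 2 on input aab.
No string of length < 3 is accepted (BFS exhausts all shorter strings without reaching an accepting state), and aab is the lexicographically least accepting string of length 3.

aab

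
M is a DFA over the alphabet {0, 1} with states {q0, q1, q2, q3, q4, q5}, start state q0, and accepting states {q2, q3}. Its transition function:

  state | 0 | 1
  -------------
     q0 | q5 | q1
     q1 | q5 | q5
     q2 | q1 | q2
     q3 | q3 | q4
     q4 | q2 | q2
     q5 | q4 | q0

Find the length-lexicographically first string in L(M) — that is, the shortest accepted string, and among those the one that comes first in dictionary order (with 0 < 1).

A breadth-first search from q0 reaches an accepting state first via the path q0 → q5 → q4 → q2 on input 000.
No string of length < 3 is accepted (BFS exhausts all shorter strings without reaching an accepting state), and 000 is the lexicographically least accepting string of length 3.

000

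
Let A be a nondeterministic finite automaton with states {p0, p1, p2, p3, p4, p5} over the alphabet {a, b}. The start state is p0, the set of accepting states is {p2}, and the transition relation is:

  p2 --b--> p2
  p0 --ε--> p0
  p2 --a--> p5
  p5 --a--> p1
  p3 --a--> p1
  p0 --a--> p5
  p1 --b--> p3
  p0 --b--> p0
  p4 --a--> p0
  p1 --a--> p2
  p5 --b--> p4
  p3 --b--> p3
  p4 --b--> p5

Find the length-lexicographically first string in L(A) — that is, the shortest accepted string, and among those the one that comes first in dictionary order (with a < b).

A breadth-first search from p0 reaches an accepting state first via the path p0 → p5 → p1 → p2 on input aaa.
No string of length < 3 is accepted (BFS exhausts all shorter strings without reaching an accepting state), and aaa is the lexicographically least accepting string of length 3.

aaa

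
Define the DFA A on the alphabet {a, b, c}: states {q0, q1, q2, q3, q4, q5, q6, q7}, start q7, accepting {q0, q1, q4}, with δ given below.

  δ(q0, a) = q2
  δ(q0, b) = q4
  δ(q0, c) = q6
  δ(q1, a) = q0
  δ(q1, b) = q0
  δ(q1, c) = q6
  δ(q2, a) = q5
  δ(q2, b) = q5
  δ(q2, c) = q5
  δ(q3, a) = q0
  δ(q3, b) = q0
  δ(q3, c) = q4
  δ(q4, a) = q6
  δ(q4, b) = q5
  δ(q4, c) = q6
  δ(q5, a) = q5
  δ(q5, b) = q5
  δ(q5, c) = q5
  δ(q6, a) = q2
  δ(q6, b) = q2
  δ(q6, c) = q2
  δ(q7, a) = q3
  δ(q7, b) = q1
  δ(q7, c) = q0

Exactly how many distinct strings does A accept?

12

The useful subgraph on states {q0, q1, q3, q4, q7} is acyclic, so L(A) is finite; the longest accepting path visits 4 useful states, giving maximum string length 3.
Counting accepting paths from q7 by length: 2 of length 1, 6 of length 2, 4 of length 3. Total 12.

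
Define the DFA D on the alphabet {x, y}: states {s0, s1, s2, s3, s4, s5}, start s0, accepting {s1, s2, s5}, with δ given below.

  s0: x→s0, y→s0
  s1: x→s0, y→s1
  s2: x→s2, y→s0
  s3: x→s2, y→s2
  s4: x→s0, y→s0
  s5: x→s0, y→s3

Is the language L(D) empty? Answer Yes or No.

The states reachable from the start state are {s0}.
None of the accepting states {s1, s2, s5} is reachable, so no string is accepted and L(D) = ∅.

Yes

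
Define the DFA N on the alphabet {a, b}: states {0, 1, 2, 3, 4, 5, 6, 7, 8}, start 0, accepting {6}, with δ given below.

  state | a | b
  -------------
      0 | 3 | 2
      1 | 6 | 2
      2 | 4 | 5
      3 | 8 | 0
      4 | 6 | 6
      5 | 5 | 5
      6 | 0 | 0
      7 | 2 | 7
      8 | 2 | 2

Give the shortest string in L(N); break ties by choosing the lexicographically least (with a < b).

A breadth-first search from 0 reaches an accepting state first via the path 0 → 2 → 4 → 6 on input baa.
No string of length < 3 is accepted (BFS exhausts all shorter strings without reaching an accepting state), and baa is the lexicographically least accepting string of length 3.

baa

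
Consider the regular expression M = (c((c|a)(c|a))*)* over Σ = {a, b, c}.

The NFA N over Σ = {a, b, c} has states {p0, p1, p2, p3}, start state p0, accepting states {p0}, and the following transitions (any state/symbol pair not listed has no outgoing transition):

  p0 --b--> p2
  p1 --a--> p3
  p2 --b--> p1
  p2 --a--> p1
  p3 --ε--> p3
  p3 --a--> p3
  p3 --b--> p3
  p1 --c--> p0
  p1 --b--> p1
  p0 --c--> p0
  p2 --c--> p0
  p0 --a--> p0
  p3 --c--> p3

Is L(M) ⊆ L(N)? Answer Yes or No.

Converting the expression M to a DFA (subset construction, then merging equivalent states) gives the minimal DFA with states {m0, m1, m2, m3, m4}, start state m0, accepting states {m0, m2, m4} and transitions m0: a→m1, b→m1, c→m2; m1: a→m1, b→m1, c→m1; m2: a→m3, b→m1, c→m4; m3: a→m2, b→m1, c→m2; m4: a→m4, b→m1, c→m4.
Exploring the product automaton M × N from the start pair (m0, p0), following both machines on each input symbol, reaches 8 state pairs: (m0, p0), (m1, p0), (m1, p2), (m2, p0), (m1, p1), (m3, p0), (m4, p0), (m1, p3).
M accepts in {m0, m2, m4} and N accepts in {p0}. The reachable pairs whose M-component is accepting are (m0, p0), (m2, p0), (m4, p0); in each of them the N-component is accepting too, so the product for L(M) \ L(N) (M-component accepting, N-component rejecting) has no reachable accepting pair and the difference is empty.
Hence every string in L(M) is also in L(N).

Yes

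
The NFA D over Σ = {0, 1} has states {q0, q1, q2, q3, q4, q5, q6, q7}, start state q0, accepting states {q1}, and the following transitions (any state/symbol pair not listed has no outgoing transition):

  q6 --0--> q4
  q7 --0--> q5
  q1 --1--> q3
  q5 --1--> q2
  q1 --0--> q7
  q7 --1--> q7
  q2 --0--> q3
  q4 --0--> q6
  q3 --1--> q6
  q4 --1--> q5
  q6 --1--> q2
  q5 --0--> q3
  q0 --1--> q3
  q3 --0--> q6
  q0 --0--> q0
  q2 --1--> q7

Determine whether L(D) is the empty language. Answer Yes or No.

Yes

The states reachable from the start state are {q0, q2, q3, q4, q5, q6, q7}.
None of the accepting states {q1} is reachable, so no string is accepted and L(D) = ∅.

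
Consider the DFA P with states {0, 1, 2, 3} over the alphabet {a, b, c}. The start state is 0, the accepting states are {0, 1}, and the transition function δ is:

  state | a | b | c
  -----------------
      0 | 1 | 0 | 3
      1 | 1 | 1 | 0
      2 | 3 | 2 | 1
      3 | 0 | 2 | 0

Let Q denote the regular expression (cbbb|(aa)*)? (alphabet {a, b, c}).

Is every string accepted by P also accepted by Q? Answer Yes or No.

The string a is in L(P) but not in L(Q).
So L(P) ⊄ L(Q).

No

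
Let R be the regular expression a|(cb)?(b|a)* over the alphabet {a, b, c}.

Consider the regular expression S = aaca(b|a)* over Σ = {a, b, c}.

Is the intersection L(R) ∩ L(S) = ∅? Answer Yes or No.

Converting the expression R to a DFA (subset construction, then merging equivalent states) gives the minimal DFA with states {r0, r1, r2, r3}, start state r0, accepting states {r0, r1} and transitions r0: a→r1, b→r1, c→r2; r1: a→r1, b→r1, c→r3; r2: a→r3, b→r1, c→r3; r3: a→r3, b→r3, c→r3.
Converting the expression S to a DFA (subset construction, then merging equivalent states) gives the minimal DFA with states {s0, s1, s2, s3, s4, s5}, start state s0, accepting states {s5} and transitions s0: a→s1, b→s2, c→s2; s1: a→s3, b→s2, c→s2; s2: a→s2, b→s2, c→s2; s3: a→s2, b→s2, c→s4; s4: a→s5, b→s2, c→s2; s5: a→s5, b→s5, c→s2.
Exploring the product automaton R × S from the start pair (r0, s0), following both machines on each input symbol, reaches 8 state pairs: (r0, s0), (r1, s1), (r1, s2), (r2, s2), (r1, s3), (r3, s2), (r3, s4), (r3, s5).
R accepts in {r0, r1} and S accepts in {s5}; no reachable pair has both components accepting, so no string drives both machines to acceptance simultaneously and L(R) ∩ L(S) = ∅.
So no string is accepted by both, and the intersection is empty.

Yes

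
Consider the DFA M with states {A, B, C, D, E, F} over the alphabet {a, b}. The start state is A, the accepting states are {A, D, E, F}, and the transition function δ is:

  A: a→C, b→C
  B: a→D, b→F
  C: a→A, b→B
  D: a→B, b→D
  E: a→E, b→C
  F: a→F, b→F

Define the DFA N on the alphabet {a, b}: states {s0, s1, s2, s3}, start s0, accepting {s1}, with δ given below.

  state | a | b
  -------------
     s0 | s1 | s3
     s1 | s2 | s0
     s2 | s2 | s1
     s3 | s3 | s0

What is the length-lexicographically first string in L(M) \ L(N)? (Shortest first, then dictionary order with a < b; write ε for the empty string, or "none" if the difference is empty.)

The empty string ε is accepted by M but not by N.
Since ε is the unique shortest string, it is the required witness.

ε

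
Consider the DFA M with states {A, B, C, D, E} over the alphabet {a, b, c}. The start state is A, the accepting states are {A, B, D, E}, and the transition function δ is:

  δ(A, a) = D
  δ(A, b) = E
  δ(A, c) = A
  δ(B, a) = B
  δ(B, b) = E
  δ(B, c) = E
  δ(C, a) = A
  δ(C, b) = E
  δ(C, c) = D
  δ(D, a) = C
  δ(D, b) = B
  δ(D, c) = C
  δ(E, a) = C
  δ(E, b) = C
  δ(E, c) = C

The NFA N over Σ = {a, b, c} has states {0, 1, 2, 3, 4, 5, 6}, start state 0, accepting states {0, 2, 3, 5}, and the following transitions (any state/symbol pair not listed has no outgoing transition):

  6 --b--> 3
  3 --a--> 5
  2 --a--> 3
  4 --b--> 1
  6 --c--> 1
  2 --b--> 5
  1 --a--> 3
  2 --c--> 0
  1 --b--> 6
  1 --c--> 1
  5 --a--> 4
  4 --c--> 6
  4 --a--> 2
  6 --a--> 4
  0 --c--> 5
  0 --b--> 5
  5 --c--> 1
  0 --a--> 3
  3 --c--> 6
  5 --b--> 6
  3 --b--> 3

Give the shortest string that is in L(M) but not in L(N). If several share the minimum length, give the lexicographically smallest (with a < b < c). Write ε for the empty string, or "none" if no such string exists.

The string ca is accepted by M but not by N.
No shorter string lies in the difference, and ca is the lexicographically first length-2 string in L(M) \ L(N).

ca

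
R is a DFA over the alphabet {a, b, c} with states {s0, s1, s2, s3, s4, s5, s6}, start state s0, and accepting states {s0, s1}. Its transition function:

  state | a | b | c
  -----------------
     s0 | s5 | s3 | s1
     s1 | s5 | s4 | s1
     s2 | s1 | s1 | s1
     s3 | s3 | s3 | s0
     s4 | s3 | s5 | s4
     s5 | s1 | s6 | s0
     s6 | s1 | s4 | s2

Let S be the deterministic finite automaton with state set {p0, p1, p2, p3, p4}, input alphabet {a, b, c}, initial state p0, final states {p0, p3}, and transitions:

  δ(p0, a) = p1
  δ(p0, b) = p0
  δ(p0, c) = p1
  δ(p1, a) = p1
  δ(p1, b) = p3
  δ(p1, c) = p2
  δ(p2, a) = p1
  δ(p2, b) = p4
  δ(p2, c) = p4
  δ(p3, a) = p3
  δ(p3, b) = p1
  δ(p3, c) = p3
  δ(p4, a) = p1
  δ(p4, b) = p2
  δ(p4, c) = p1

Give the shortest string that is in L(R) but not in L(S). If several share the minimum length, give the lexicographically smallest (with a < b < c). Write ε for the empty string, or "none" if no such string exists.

c

The string c is accepted by R but not by S.
No shorter string lies in the difference, and c is the lexicographically first length-1 string in L(R) \ L(S).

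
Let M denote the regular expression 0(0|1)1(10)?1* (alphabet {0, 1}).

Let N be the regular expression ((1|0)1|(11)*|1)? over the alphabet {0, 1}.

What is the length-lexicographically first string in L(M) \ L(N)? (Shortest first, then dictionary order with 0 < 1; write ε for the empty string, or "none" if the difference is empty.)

The string 001 is accepted by M but not by N.
No shorter string lies in the difference, and 001 is the lexicographically first length-3 string in L(M) \ L(N).

001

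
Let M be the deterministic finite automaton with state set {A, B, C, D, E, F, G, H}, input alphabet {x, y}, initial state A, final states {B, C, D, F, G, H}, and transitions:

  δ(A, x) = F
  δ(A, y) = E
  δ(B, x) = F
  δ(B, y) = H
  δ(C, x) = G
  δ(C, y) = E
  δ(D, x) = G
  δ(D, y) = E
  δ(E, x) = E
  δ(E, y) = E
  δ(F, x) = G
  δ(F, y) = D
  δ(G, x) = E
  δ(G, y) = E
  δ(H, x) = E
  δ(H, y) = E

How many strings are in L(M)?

4

The useful subgraph on states {A, D, F, G} is acyclic, so L(M) is finite; the longest accepting path visits 4 useful states, giving maximum string length 3.
Counting accepting paths from A by length: 1 of length 1, 2 of length 2, 1 of length 3. Total 4.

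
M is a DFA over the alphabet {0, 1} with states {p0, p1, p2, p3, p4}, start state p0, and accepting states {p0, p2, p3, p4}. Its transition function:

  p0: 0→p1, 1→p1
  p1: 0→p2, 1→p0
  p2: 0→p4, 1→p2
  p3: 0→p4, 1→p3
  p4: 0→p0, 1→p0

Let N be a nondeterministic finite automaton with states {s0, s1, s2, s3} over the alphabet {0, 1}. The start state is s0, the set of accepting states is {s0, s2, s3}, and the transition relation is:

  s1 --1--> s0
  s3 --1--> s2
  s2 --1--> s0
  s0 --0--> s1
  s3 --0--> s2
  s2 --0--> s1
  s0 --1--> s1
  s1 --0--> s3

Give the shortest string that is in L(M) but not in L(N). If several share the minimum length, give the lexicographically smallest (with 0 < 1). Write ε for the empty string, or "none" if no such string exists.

0000

The string 0000 is accepted by M but not by N.
No shorter string lies in the difference, and 0000 is the lexicographically first length-4 string in L(M) \ L(N).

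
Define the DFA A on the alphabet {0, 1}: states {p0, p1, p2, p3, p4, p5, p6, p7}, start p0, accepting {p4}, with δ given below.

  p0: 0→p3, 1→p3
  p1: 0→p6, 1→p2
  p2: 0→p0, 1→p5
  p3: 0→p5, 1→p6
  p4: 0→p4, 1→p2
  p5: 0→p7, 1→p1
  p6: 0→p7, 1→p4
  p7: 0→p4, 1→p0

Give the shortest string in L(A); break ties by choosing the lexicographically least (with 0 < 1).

A breadth-first search from p0 reaches an accepting state first via the path p0 → p3 → p6 → p4 on input 011.
No string of length < 3 is accepted (BFS exhausts all shorter strings without reaching an accepting state), and 011 is the lexicographically least accepting string of length 3.

011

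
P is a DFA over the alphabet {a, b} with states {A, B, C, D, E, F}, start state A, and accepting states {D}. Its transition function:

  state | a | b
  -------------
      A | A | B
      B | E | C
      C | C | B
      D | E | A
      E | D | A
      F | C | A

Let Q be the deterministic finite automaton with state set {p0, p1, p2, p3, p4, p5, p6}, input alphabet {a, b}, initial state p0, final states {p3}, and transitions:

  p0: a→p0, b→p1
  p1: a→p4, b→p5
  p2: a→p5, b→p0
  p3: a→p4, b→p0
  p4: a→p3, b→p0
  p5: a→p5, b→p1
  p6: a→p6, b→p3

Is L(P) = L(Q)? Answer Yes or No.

Yes

Exploring the product automaton P × Q from the start pair (A, p0), following both machines on each input symbol, reaches 5 state pairs: (A, p0), (B, p1), (E, p4), (C, p5), (D, p3).
P accepts in {D} and Q accepts in {p3}. In every reachable pair the two components are either both accepting — (D, p3) — or both non-accepting, so no string is accepted by exactly one of the machines: L(P) \ L(Q) and L(Q) \ L(P) are both empty.
Hence every string is accepted by P iff it is accepted by Q, and the two languages coincide.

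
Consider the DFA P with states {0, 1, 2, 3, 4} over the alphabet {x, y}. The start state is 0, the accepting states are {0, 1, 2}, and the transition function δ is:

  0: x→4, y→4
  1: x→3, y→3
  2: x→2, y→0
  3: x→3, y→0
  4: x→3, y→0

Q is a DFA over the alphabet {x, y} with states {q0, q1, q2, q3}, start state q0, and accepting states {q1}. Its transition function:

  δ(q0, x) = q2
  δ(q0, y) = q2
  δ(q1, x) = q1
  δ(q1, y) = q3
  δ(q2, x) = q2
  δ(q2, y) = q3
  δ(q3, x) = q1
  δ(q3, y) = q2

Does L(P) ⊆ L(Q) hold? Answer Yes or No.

The empty string ε is in L(P) but not in L(Q).
So L(P) ⊄ L(Q).

No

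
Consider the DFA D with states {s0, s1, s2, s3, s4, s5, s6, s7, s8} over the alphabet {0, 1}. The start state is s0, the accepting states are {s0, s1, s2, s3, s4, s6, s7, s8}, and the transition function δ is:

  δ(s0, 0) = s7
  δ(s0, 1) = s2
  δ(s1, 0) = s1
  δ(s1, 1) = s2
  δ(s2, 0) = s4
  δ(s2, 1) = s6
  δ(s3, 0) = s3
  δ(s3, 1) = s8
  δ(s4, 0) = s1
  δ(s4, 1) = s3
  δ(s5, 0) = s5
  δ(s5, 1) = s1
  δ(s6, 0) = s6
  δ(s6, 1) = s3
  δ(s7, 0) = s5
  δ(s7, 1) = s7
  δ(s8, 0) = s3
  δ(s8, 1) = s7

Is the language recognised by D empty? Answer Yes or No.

The empty string ε is accepted: the run s0 ends in the accepting state s0.
Since at least one string is accepted, L(D) is not empty.

No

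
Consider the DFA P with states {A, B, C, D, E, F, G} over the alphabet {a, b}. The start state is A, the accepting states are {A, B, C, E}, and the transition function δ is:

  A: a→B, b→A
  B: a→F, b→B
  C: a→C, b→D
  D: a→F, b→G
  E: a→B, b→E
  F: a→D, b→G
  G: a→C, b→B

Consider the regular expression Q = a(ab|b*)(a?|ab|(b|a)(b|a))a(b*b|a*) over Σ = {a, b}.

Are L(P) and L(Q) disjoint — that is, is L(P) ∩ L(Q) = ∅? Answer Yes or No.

No

The string aaba is accepted by both P and Q.
Hence L(P) ∩ L(Q) ≠ ∅.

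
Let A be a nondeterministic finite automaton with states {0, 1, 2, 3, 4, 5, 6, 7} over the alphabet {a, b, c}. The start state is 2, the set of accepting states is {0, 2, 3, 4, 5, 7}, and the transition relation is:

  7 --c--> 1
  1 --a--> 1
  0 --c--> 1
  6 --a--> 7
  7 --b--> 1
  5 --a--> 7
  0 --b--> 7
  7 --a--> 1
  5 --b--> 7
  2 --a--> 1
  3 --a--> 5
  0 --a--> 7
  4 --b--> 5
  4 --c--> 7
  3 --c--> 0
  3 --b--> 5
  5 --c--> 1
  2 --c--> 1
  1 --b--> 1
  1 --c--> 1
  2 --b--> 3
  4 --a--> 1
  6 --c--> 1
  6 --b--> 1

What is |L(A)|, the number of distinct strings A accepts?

11

The useful subgraph on states {0, 2, 3, 5, 7} is acyclic, so L(A) is finite; the longest accepting path visits 4 useful states, giving maximum string length 3.
Counting accepting paths from 2 by length: 1 of length 0, 1 of length 1, 3 of length 2, 6 of length 3. Total 11.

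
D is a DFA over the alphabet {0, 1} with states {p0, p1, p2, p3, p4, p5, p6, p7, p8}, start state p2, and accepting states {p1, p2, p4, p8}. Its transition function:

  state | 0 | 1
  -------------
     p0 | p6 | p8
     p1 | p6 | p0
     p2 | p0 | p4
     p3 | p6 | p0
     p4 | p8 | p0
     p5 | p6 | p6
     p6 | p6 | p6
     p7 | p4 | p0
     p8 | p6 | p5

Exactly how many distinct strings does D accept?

5

The useful subgraph on states {p0, p2, p4, p8} is acyclic, so L(D) is finite; the longest accepting path visits 4 useful states, giving maximum string length 3.
Counting accepting paths from p2 by length: 1 of length 0, 1 of length 1, 2 of length 2, 1 of length 3. Total 5.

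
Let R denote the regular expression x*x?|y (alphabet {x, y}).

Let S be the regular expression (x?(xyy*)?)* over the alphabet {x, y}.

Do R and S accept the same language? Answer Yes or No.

No

The string y is accepted by R but rejected by S.
So L(R) ≠ L(S).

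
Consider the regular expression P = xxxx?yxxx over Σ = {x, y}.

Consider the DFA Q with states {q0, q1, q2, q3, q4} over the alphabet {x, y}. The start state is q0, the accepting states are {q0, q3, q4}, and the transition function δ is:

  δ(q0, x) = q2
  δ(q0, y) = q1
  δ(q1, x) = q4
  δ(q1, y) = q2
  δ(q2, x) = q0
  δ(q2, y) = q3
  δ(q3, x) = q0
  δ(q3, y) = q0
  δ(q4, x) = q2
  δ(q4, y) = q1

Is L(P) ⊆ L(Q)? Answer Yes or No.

Converting the expression P to a DFA (subset construction, then merging equivalent states) gives the minimal DFA with states {p0, p1, p2, p3, p4, p5, p6, p7, p8, p9}, start state p0, accepting states {p9} and transitions p0: x→p1, y→p2; p1: x→p3, y→p2; p2: x→p2, y→p2; p3: x→p4, y→p2; p4: x→p5, y→p6; p5: x→p2, y→p6; p6: x→p7, y→p2; p7: x→p8, y→p2; p8: x→p9, y→p2; p9: x→p2, y→p2.
Exploring the product automaton P × Q from the start pair (p0, q0), following both machines on each input symbol, reaches 16 state pairs: (p0, q0), (p1, q2), (p2, q1), (p3, q0), (p2, q3), (p2, q4), (p2, q2), (p4, q2), (p2, q0), (p5, q0), (p6, q3), (p6, q1), (p7, q0), (p7, q4), (p8, q2), (p9, q0).
P accepts in {p9} and Q accepts in {q0, q3, q4}. The reachable pairs whose P-component is accepting are (p9, q0); in each of them the Q-component is accepting too, so the product for L(P) \ L(Q) (P-component accepting, Q-component rejecting) has no reachable accepting pair and the difference is empty.
Hence every string in L(P) is also in L(Q).

Yes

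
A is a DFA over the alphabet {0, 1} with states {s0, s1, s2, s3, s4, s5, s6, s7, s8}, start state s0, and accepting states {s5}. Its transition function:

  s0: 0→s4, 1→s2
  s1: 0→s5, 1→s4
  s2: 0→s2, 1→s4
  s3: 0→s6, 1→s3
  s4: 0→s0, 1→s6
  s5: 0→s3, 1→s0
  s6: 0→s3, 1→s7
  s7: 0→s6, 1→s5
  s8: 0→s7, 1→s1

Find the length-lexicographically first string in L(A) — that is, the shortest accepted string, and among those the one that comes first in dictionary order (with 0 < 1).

A breadth-first search from s0 reaches an accepting state first via the path s0 → s4 → s6 → s7 → s5 on input 0111.
No string of length < 4 is accepted (BFS exhausts all shorter strings without reaching an accepting state), and 0111 is the lexicographically least accepting string of length 4.

0111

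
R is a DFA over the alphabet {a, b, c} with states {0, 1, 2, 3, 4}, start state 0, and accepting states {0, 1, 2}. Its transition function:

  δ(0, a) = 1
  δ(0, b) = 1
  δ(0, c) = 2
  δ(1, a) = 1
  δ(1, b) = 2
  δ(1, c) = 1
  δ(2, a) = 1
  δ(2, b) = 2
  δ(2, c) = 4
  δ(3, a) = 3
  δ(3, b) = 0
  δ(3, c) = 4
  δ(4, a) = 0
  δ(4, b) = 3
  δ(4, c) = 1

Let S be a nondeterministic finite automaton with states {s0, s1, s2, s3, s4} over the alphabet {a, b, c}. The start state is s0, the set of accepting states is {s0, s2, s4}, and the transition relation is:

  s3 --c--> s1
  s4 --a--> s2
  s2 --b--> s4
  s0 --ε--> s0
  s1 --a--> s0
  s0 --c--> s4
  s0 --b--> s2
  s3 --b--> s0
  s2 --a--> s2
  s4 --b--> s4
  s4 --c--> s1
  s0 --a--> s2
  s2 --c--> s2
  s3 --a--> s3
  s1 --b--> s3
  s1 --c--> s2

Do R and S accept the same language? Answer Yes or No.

Exploring the product automaton R × S from the start pair (0, s0), following both machines on each input symbol, reaches 5 state pairs: (0, s0), (1, s2), (2, s4), (4, s1), (3, s3).
R accepts in {0, 1, 2} and S accepts in {s0, s2, s4}. In every reachable pair the two components are either both accepting — (0, s0), (1, s2), (2, s4) — or both non-accepting, so no string is accepted by exactly one of the machines: L(R) \ L(S) and L(S) \ L(R) are both empty.
Hence every string is accepted by R iff it is accepted by S, and the two languages coincide.

Yes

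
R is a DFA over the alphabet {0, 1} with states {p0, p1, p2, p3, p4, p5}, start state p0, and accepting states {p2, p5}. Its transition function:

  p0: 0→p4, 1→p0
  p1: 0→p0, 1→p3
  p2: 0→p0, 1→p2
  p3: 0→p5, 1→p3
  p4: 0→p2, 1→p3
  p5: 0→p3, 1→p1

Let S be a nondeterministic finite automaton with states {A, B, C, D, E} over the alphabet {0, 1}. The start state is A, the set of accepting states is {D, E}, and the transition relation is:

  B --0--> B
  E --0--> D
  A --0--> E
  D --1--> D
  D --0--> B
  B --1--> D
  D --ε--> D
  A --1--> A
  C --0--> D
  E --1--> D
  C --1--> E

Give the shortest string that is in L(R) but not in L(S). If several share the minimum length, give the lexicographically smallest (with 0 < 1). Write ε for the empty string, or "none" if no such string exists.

The string 010 is accepted by R but not by S.
No shorter string lies in the difference, and 010 is the lexicographically first length-3 string in L(R) \ L(S).

010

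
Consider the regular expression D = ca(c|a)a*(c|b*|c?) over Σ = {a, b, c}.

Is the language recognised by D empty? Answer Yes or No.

The string caa matches the expression, so it belongs to L(D).
Since L(D) contains at least one string, it is not empty.

No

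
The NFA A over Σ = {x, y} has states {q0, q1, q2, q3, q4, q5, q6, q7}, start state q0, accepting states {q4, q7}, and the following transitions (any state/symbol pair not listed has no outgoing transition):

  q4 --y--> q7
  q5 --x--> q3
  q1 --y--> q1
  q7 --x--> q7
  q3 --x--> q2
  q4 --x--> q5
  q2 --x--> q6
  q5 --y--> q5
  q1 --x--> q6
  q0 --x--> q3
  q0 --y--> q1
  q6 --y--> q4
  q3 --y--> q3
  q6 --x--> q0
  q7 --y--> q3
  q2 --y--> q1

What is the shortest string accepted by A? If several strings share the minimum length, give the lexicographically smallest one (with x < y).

A breadth-first search from q0 reaches an accepting state first via the path q0 → q1 → q6 → q4 on input yxy.
No string of length < 3 is accepted (BFS exhausts all shorter strings without reaching an accepting state), and yxy is the lexicographically least accepting string of length 3.

yxy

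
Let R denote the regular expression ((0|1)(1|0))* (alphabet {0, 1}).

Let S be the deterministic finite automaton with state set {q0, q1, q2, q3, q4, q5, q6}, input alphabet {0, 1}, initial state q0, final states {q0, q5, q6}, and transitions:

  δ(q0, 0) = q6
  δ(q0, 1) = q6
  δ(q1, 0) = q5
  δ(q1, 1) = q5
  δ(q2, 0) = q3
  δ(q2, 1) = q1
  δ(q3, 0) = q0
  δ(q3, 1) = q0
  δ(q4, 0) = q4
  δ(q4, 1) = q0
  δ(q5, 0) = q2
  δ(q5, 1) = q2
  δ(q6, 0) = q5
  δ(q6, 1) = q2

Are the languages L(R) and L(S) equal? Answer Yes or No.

No

The string 01 is accepted by R but rejected by S.
So L(R) ≠ L(S).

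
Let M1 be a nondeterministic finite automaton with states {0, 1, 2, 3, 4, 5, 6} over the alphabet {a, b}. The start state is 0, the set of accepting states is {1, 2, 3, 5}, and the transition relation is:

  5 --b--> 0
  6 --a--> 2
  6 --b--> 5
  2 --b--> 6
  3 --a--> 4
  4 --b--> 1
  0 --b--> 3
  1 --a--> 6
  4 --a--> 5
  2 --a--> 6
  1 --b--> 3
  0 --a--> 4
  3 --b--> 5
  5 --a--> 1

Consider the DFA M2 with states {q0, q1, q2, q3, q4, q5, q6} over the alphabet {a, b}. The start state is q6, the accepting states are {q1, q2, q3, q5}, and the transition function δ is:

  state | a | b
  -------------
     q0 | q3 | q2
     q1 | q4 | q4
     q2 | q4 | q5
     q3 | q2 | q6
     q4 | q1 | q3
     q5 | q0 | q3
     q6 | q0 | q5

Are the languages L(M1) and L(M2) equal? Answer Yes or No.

Yes

Exploring the product automaton M1 × M2 from the start pair (0, q6), following both machines on each input symbol, reaches 7 state pairs: (0, q6), (4, q0), (3, q5), (5, q3), (1, q2), (6, q4), (2, q1).
M1 accepts in {1, 2, 3, 5} and M2 accepts in {q1, q2, q3, q5}. In every reachable pair the two components are either both accepting — (3, q5), (5, q3), (1, q2), (2, q1) — or both non-accepting, so no string is accepted by exactly one of the machines: L(M1) \ L(M2) and L(M2) \ L(M1) are both empty.
Hence every string is accepted by M1 iff it is accepted by M2, and the two languages coincide.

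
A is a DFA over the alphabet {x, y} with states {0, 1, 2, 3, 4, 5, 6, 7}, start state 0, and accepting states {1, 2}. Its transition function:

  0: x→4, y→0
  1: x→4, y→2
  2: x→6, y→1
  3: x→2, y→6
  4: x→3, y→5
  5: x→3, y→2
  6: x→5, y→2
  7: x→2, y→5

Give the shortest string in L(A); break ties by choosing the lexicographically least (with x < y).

xxx

A breadth-first search from 0 reaches an accepting state first via the path 0 → 4 → 3 → 2 on input xxx.
No string of length < 3 is accepted (BFS exhausts all shorter strings without reaching an accepting state), and xxx is the lexicographically least accepting string of length 3.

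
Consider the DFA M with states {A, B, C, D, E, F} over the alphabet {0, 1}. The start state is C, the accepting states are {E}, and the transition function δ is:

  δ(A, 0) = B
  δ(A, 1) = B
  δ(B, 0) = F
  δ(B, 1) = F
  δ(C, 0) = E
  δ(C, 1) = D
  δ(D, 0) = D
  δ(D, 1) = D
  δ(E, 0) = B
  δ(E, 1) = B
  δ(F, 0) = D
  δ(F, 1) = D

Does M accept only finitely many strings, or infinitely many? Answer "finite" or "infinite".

finite

The useful states (reachable from C and able to reach an accepting state) are {C, E}.
Restricted to these states the transition graph has no cycle, so every accepting path has bounded length and L is finite.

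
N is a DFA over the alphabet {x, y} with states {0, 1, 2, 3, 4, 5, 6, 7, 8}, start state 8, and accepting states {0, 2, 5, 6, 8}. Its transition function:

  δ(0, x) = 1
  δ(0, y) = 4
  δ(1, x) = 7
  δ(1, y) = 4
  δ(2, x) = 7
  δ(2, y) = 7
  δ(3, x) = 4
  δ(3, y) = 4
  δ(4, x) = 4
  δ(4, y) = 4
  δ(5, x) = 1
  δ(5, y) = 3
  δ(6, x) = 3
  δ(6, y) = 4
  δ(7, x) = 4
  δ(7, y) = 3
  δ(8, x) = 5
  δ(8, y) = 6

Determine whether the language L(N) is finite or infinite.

finite

The useful states (reachable from 8 and able to reach an accepting state) are {5, 6, 8}.
Restricted to these states the transition graph has no cycle, so every accepting path has bounded length and L is finite.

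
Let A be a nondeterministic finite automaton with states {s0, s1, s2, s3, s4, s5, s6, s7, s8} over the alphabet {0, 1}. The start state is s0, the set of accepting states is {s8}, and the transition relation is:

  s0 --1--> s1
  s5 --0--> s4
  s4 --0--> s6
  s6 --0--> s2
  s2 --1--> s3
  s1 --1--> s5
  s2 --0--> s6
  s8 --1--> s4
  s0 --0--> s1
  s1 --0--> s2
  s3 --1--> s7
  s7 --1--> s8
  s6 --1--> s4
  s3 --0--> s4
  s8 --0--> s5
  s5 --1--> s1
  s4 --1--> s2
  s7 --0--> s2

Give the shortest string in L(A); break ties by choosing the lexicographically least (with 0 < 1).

00111

A breadth-first search from s0 reaches an accepting state first via the path s0 → s1 → s2 → s3 → s7 → s8 on input 00111.
No string of length < 5 is accepted (BFS exhausts all shorter strings without reaching an accepting state), and 00111 is the lexicographically least accepting string of length 5.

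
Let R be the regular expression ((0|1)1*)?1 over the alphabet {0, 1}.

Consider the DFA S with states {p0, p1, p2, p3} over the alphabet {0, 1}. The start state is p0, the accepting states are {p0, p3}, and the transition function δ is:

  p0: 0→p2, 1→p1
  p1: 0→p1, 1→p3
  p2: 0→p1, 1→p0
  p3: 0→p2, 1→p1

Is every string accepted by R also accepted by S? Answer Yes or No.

No

The string 1 is in L(R) but not in L(S).
So L(R) ⊄ L(S).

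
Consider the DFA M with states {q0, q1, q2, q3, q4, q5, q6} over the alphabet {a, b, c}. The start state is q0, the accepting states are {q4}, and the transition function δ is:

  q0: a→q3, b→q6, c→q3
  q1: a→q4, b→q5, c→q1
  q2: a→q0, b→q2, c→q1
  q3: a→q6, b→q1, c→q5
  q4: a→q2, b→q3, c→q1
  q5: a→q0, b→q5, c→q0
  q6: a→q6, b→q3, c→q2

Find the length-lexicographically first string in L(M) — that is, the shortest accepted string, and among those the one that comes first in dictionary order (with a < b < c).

A breadth-first search from q0 reaches an accepting state first via the path q0 → q3 → q1 → q4 on input aba.
No string of length < 3 is accepted (BFS exhausts all shorter strings without reaching an accepting state), and aba is the lexicographically least accepting string of length 3.

aba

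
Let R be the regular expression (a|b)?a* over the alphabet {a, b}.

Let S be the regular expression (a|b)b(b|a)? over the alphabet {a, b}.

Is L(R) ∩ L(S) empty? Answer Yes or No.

Yes

Converting the expression R to a DFA (subset construction, then merging equivalent states) gives the minimal DFA with states {r0, r1, r2}, start state r0, accepting states {r0, r1} and transitions r0: a→r1, b→r1; r1: a→r1, b→r2; r2: a→r2, b→r2.
Converting the expression S to a DFA (subset construction, then merging equivalent states) gives the minimal DFA with states {s0, s1, s2, s3, s4}, start state s0, accepting states {s3, s4} and transitions s0: a→s1, b→s1; s1: a→s2, b→s3; s2: a→s2, b→s2; s3: a→s4, b→s4; s4: a→s2, b→s2.
Exploring the product automaton R × S from the start pair (r0, s0), following both machines on each input symbol, reaches 6 state pairs: (r0, s0), (r1, s1), (r1, s2), (r2, s3), (r2, s2), (r2, s4).
R accepts in {r0, r1} and S accepts in {s3, s4}; no reachable pair has both components accepting, so no string drives both machines to acceptance simultaneously and L(R) ∩ L(S) = ∅.
So no string is accepted by both, and the intersection is empty.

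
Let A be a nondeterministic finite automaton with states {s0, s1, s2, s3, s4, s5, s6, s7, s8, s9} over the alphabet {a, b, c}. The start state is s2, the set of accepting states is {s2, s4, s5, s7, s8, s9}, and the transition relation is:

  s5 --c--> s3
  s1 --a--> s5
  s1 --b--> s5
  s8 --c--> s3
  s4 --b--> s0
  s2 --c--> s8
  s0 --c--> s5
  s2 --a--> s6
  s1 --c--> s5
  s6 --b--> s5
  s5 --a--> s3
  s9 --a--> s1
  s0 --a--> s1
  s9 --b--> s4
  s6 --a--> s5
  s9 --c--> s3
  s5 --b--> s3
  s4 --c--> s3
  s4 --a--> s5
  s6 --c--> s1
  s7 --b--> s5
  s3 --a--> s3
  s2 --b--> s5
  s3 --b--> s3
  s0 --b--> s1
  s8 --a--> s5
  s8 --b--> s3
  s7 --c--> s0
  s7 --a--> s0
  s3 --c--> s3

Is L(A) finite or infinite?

The useful states (reachable from s2 and able to reach an accepting state) are {s1, s2, s5, s6, s8}.
Restricted to these states the transition graph has no cycle, so every accepting path has bounded length and L is finite.

finite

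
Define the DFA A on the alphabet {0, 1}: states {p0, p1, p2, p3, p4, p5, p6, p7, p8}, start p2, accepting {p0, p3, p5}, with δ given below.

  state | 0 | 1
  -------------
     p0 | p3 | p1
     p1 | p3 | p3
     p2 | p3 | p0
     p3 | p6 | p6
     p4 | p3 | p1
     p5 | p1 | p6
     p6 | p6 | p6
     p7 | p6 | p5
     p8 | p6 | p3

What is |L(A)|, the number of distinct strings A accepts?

5

The useful subgraph on states {p0, p1, p2, p3} is acyclic, so L(A) is finite; the longest accepting path visits 4 useful states, giving maximum string length 3.
Counting accepting paths from p2 by length: 2 of length 1, 1 of length 2, 2 of length 3. Total 5.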